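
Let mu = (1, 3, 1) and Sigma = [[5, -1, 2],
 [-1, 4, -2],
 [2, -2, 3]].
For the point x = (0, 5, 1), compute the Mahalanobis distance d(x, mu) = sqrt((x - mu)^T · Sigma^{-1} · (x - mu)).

Step 1 — centre the observation: (x - mu) = (-1, 2, 0).

Step 2 — invert Sigma (cofactor / det for 3×3, or solve directly):
  Sigma^{-1} = [[0.2759, -0.0345, -0.2069],
 [-0.0345, 0.3793, 0.2759],
 [-0.2069, 0.2759, 0.6552]].

Step 3 — form the quadratic (x - mu)^T · Sigma^{-1} · (x - mu):
  Sigma^{-1} · (x - mu) = (-0.3448, 0.7931, 0.7586).
  (x - mu)^T · [Sigma^{-1} · (x - mu)] = (-1)·(-0.3448) + (2)·(0.7931) + (0)·(0.7586) = 1.931.

Step 4 — take square root: d = √(1.931) ≈ 1.3896.

d(x, mu) = √(1.931) ≈ 1.3896


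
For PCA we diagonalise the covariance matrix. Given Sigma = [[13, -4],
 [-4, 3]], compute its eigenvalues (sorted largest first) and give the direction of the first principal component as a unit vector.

Step 1 — characteristic polynomial of 2×2 Sigma:
  det(Sigma - λI) = λ² - trace · λ + det = 0.
  trace = 13 + 3 = 16, det = 13·3 - (-4)² = 23.
Step 2 — discriminant:
  Δ = trace² - 4·det = 256 - 92 = 164.
Step 3 — eigenvalues:
  λ = (trace ± √Δ)/2 = (16 ± 12.8062)/2,
  λ_1 = 14.4031,  λ_2 = 1.5969.

Step 4 — unit eigenvector for λ_1: solve (Sigma - λ_1 I)v = 0. First row:
  (13 - 14.4031)·v_x + (-4)·v_y = 0, i.e. (-1.4031)·v_x + (-4)·v_y = 0,
  so v ∝ (b, λ_1 - a) = (-4, 1.4031); multiply by -1 so the first entry is positive: u = (4, -1.4031).
  ||u|| = √((4)² + (-1.4031)²) = √(17.9688) ≈ 4.239,
  v_1 = u/||u|| ≈ (0.9436, -0.331) (||v_1|| = 1).

λ_1 = 14.4031,  λ_2 = 1.5969;  v_1 ≈ (0.9436, -0.331)


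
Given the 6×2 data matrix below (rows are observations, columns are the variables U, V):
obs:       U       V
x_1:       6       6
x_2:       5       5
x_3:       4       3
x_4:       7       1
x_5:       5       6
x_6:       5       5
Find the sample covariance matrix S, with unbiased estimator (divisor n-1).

Step 1 — column means:
  mean(U) = (6 + 5 + 4 + 7 + 5 + 5) / 6 = 32/6 = 5.3333
  mean(V) = (6 + 5 + 3 + 1 + 6 + 5) / 6 = 26/6 = 4.3333

Step 2 — sample covariance S[i,j] = (1/(n-1)) · Σ_k (x_{k,i} - mean_i) · (x_{k,j} - mean_j), with n-1 = 5.
  S[U,U] = ((0.6667)·(0.6667) + (-0.3333)·(-0.3333) + (-1.3333)·(-1.3333) + (1.6667)·(1.6667) + (-0.3333)·(-0.3333) + (-0.3333)·(-0.3333)) / 5 = 5.3333/5 = 1.0667
  S[U,V] = ((0.6667)·(1.6667) + (-0.3333)·(0.6667) + (-1.3333)·(-1.3333) + (1.6667)·(-3.3333) + (-0.3333)·(1.6667) + (-0.3333)·(0.6667)) / 5 = -3.6667/5 = -0.7333
  S[V,V] = ((1.6667)·(1.6667) + (0.6667)·(0.6667) + (-1.3333)·(-1.3333) + (-3.3333)·(-3.3333) + (1.6667)·(1.6667) + (0.6667)·(0.6667)) / 5 = 19.3333/5 = 3.8667

S is symmetric (S[j,i] = S[i,j]). Assembling:

S = [[1.0667, -0.7333],
 [-0.7333, 3.8667]]


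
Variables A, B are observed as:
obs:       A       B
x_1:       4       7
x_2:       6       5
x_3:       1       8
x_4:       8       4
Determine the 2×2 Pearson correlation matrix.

Step 1 — column means:
  mean(A) = (4 + 6 + 1 + 8) / 4 = 19/4 = 4.75
  mean(B) = (7 + 5 + 8 + 4) / 4 = 24/4 = 6

Step 2 — sample variances and covariances s[i,j] = (1/(n-1)) · Σ_k (x_{k,i} - mean_i) · (x_{k,j} - mean_j), with n-1 = 3:
  s[A,A] = ((-0.75)·(-0.75) + (1.25)·(1.25) + (-3.75)·(-3.75) + (3.25)·(3.25)) / 3 = 26.75/3 = 8.9167
  s[A,B] = ((-0.75)·(1) + (1.25)·(-1) + (-3.75)·(2) + (3.25)·(-2)) / 3 = -16/3 = -5.3333
  s[B,B] = ((1)·(1) + (-1)·(-1) + (2)·(2) + (-2)·(-2)) / 3 = 10/3 = 3.3333
  Sample standard deviations s_i = √(s[i,i]):
  s(A) = √(8.9167) = 2.9861
  s(B) = √(3.3333) = 1.8257

Step 3 — r_{ij} = s_{ij} / (s_i · s_j):
  r[A,A] = 1 (diagonal).
  r[A,B] = -5.3333 / (2.9861 · 1.8257) = -5.3333 / 5.4518 = -0.9783
  r[B,B] = 1 (diagonal).

R is symmetric with unit diagonal. Assembling:

R = [[1, -0.9783],
 [-0.9783, 1]]


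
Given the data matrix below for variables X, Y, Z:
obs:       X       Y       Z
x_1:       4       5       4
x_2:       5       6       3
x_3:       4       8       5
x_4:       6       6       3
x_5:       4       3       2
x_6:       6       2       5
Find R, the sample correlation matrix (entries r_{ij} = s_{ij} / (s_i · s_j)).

Step 1 — column means:
  mean(X) = (4 + 5 + 4 + 6 + 4 + 6) / 6 = 29/6 = 4.8333
  mean(Y) = (5 + 6 + 8 + 6 + 3 + 2) / 6 = 30/6 = 5
  mean(Z) = (4 + 3 + 5 + 3 + 2 + 5) / 6 = 22/6 = 3.6667

Step 2 — sample variances and covariances s[i,j] = (1/(n-1)) · Σ_k (x_{k,i} - mean_i) · (x_{k,j} - mean_j), with n-1 = 5:
  s[X,X] = ((-0.8333)·(-0.8333) + (0.1667)·(0.1667) + (-0.8333)·(-0.8333) + (1.1667)·(1.1667) + (-0.8333)·(-0.8333) + (1.1667)·(1.1667)) / 5 = 4.8333/5 = 0.9667
  s[X,Y] = ((-0.8333)·(0) + (0.1667)·(1) + (-0.8333)·(3) + (1.1667)·(1) + (-0.8333)·(-2) + (1.1667)·(-3)) / 5 = -3/5 = -0.6
  s[X,Z] = ((-0.8333)·(0.3333) + (0.1667)·(-0.6667) + (-0.8333)·(1.3333) + (1.1667)·(-0.6667) + (-0.8333)·(-1.6667) + (1.1667)·(1.3333)) / 5 = 0.6667/5 = 0.1333
  s[Y,Y] = ((0)·(0) + (1)·(1) + (3)·(3) + (1)·(1) + (-2)·(-2) + (-3)·(-3)) / 5 = 24/5 = 4.8
  s[Y,Z] = ((0)·(0.3333) + (1)·(-0.6667) + (3)·(1.3333) + (1)·(-0.6667) + (-2)·(-1.6667) + (-3)·(1.3333)) / 5 = 2/5 = 0.4
  s[Z,Z] = ((0.3333)·(0.3333) + (-0.6667)·(-0.6667) + (1.3333)·(1.3333) + (-0.6667)·(-0.6667) + (-1.6667)·(-1.6667) + (1.3333)·(1.3333)) / 5 = 7.3333/5 = 1.4667
  Sample standard deviations s_i = √(s[i,i]):
  s(X) = √(0.9667) = 0.9832
  s(Y) = √(4.8) = 2.1909
  s(Z) = √(1.4667) = 1.2111

Step 3 — r_{ij} = s_{ij} / (s_i · s_j):
  r[X,X] = 1 (diagonal).
  r[X,Y] = -0.6 / (0.9832 · 2.1909) = -0.6 / 2.1541 = -0.2785
  r[X,Z] = 0.1333 / (0.9832 · 1.2111) = 0.1333 / 1.1907 = 0.112
  r[Y,Y] = 1 (diagonal).
  r[Y,Z] = 0.4 / (2.1909 · 1.2111) = 0.4 / 2.6533 = 0.1508
  r[Z,Z] = 1 (diagonal).

R is symmetric with unit diagonal. Assembling:

R = [[1, -0.2785, 0.112],
 [-0.2785, 1, 0.1508],
 [0.112, 0.1508, 1]]


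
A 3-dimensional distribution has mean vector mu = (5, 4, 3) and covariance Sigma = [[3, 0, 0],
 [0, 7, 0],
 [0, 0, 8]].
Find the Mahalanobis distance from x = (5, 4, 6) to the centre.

Step 1 — centre the observation: (x - mu) = (0, 0, 3).

Step 2 — invert Sigma (cofactor / det for 3×3, or solve directly):
  Sigma^{-1} = [[0.3333, 0, 0],
 [0, 0.1429, 0],
 [0, 0, 0.125]].

Step 3 — form the quadratic (x - mu)^T · Sigma^{-1} · (x - mu):
  Sigma^{-1} · (x - mu) = (0, 0, 0.375).
  (x - mu)^T · [Sigma^{-1} · (x - mu)] = (0)·(0) + (0)·(0) + (3)·(0.375) = 1.125.

Step 4 — take square root: d = √(1.125) ≈ 1.0607.

d(x, mu) = √(1.125) ≈ 1.0607


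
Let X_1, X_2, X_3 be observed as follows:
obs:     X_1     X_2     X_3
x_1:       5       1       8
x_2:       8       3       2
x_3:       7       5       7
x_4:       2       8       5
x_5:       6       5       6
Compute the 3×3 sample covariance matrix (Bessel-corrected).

Step 1 — column means:
  mean(X_1) = (5 + 8 + 7 + 2 + 6) / 5 = 28/5 = 5.6
  mean(X_2) = (1 + 3 + 5 + 8 + 5) / 5 = 22/5 = 4.4
  mean(X_3) = (8 + 2 + 7 + 5 + 6) / 5 = 28/5 = 5.6

Step 2 — sample covariance S[i,j] = (1/(n-1)) · Σ_k (x_{k,i} - mean_i) · (x_{k,j} - mean_j), with n-1 = 4.
  S[X_1,X_1] = ((-0.6)·(-0.6) + (2.4)·(2.4) + (1.4)·(1.4) + (-3.6)·(-3.6) + (0.4)·(0.4)) / 4 = 21.2/4 = 5.3
  S[X_1,X_2] = ((-0.6)·(-3.4) + (2.4)·(-1.4) + (1.4)·(0.6) + (-3.6)·(3.6) + (0.4)·(0.6)) / 4 = -13.2/4 = -3.3
  S[X_1,X_3] = ((-0.6)·(2.4) + (2.4)·(-3.6) + (1.4)·(1.4) + (-3.6)·(-0.6) + (0.4)·(0.4)) / 4 = -5.8/4 = -1.45
  S[X_2,X_2] = ((-3.4)·(-3.4) + (-1.4)·(-1.4) + (0.6)·(0.6) + (3.6)·(3.6) + (0.6)·(0.6)) / 4 = 27.2/4 = 6.8
  S[X_2,X_3] = ((-3.4)·(2.4) + (-1.4)·(-3.6) + (0.6)·(1.4) + (3.6)·(-0.6) + (0.6)·(0.4)) / 4 = -4.2/4 = -1.05
  S[X_3,X_3] = ((2.4)·(2.4) + (-3.6)·(-3.6) + (1.4)·(1.4) + (-0.6)·(-0.6) + (0.4)·(0.4)) / 4 = 21.2/4 = 5.3

S is symmetric (S[j,i] = S[i,j]). Assembling:

S = [[5.3, -3.3, -1.45],
 [-3.3, 6.8, -1.05],
 [-1.45, -1.05, 5.3]]


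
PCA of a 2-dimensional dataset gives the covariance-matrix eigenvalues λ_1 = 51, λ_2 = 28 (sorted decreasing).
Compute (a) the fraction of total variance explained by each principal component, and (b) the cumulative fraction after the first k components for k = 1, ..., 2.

Step 1 — total variance = trace(Sigma) = Σ λ_i = 51 + 28 = 79.

Step 2 — fraction explained by component i = λ_i / Σ λ:
  PC1: 51/79 = 0.6456
  PC2: 28/79 = 0.3544

Step 3 — cumulative fraction after k components = (λ_1 + ... + λ_k) / Σ λ:
  k = 1: 51/79 = 0.6456
  k = 2: (51 + 28)/79 = 79/79 = 1

Summary (fraction, with percent):

explained: PC1 0.6456 (64.56%), PC2 0.3544 (35.44%);  cumulative: 0.6456, 1


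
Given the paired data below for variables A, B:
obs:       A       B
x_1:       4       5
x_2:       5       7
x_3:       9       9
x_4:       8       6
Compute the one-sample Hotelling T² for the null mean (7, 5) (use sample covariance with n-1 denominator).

Step 1 — sample mean vector:
  mean(A) = (4 + 5 + 9 + 8) / 4 = 26/4 = 6.5
  mean(B) = (5 + 7 + 9 + 6) / 4 = 27/4 = 6.75
  x̄ = (6.5, 6.75),  deviation x̄ - mu_0 = (6.5, 6.75) - (7, 5) = (-0.5, 1.75).

Step 2 — sample covariance matrix, S[i,j] = (1/(n-1)) · Σ_k (x_{k,i} - mean_i) · (x_{k,j} - mean_j), divisor n-1 = 3:
  S[A,A] = ((-2.5)·(-2.5) + (-1.5)·(-1.5) + (2.5)·(2.5) + (1.5)·(1.5)) / 3 = 17/3 = 5.6667
  S[A,B] = ((-2.5)·(-1.75) + (-1.5)·(0.25) + (2.5)·(2.25) + (1.5)·(-0.75)) / 3 = 8.5/3 = 2.8333
  S[B,B] = ((-1.75)·(-1.75) + (0.25)·(0.25) + (2.25)·(2.25) + (-0.75)·(-0.75)) / 3 = 8.75/3 = 2.9167
  S = [[5.6667, 2.8333],
 [2.8333, 2.9167]].

Step 3 — invert S. det(S) = 5.6667·2.9167 - (2.8333)² = 8.5.
  S^{-1} = (1/det) · [[d, -b], [-b, a]] = [[0.3431, -0.3333],
 [-0.3333, 0.6667]].

Step 4 — quadratic form (x̄ - mu_0)^T · S^{-1} · (x̄ - mu_0):
  S^{-1} · (x̄ - mu_0) = (-0.7549, 1.3333),
  (x̄ - mu_0)^T · [...] = (-0.5)·(-0.7549) + (1.75)·(1.3333) = 2.7108.

Step 5 — scale by n: T² = 4 · 2.7108 = 10.8431.

T² ≈ 10.8431


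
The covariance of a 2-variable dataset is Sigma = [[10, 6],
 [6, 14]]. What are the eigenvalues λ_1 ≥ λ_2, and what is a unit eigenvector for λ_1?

Step 1 — characteristic polynomial of 2×2 Sigma:
  det(Sigma - λI) = λ² - trace · λ + det = 0.
  trace = 10 + 14 = 24, det = 10·14 - (6)² = 104.
Step 2 — discriminant:
  Δ = trace² - 4·det = 576 - 416 = 160.
Step 3 — eigenvalues:
  λ = (trace ± √Δ)/2 = (24 ± 12.6491)/2,
  λ_1 = 18.3246,  λ_2 = 5.6754.

Step 4 — unit eigenvector for λ_1: solve (Sigma - λ_1 I)v = 0. First row:
  (10 - 18.3246)·v_x + (6)·v_y = 0, i.e. (-8.3246)·v_x + (6)·v_y = 0,
  so v ∝ (b, λ_1 - a) = (6, 8.3246) = u.
  ||u|| = √((6)² + (8.3246)²) = √(105.2982) ≈ 10.2615,
  v_1 = u/||u|| ≈ (0.5847, 0.8112) (||v_1|| = 1).

λ_1 = 18.3246,  λ_2 = 5.6754;  v_1 ≈ (0.5847, 0.8112)


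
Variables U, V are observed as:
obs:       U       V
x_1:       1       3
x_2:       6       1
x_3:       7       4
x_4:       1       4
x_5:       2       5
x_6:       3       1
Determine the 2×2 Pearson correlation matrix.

Step 1 — column means:
  mean(U) = (1 + 6 + 7 + 1 + 2 + 3) / 6 = 20/6 = 3.3333
  mean(V) = (3 + 1 + 4 + 4 + 5 + 1) / 6 = 18/6 = 3

Step 2 — sample variances and covariances s[i,j] = (1/(n-1)) · Σ_k (x_{k,i} - mean_i) · (x_{k,j} - mean_j), with n-1 = 5:
  s[U,U] = ((-2.3333)·(-2.3333) + (2.6667)·(2.6667) + (3.6667)·(3.6667) + (-2.3333)·(-2.3333) + (-1.3333)·(-1.3333) + (-0.3333)·(-0.3333)) / 5 = 33.3333/5 = 6.6667
  s[U,V] = ((-2.3333)·(0) + (2.6667)·(-2) + (3.6667)·(1) + (-2.3333)·(1) + (-1.3333)·(2) + (-0.3333)·(-2)) / 5 = -6/5 = -1.2
  s[V,V] = ((0)·(0) + (-2)·(-2) + (1)·(1) + (1)·(1) + (2)·(2) + (-2)·(-2)) / 5 = 14/5 = 2.8
  Sample standard deviations s_i = √(s[i,i]):
  s(U) = √(6.6667) = 2.582
  s(V) = √(2.8) = 1.6733

Step 3 — r_{ij} = s_{ij} / (s_i · s_j):
  r[U,U] = 1 (diagonal).
  r[U,V] = -1.2 / (2.582 · 1.6733) = -1.2 / 4.3205 = -0.2777
  r[V,V] = 1 (diagonal).

R is symmetric with unit diagonal. Assembling:

R = [[1, -0.2777],
 [-0.2777, 1]]


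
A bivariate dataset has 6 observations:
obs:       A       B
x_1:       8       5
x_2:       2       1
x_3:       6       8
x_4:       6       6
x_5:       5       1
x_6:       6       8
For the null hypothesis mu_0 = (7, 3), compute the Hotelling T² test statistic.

Step 1 — sample mean vector:
  mean(A) = (8 + 2 + 6 + 6 + 5 + 6) / 6 = 33/6 = 5.5
  mean(B) = (5 + 1 + 8 + 6 + 1 + 8) / 6 = 29/6 = 4.8333
  x̄ = (5.5, 4.8333),  deviation x̄ - mu_0 = (5.5, 4.8333) - (7, 3) = (-1.5, 1.8333).

Step 2 — sample covariance matrix, S[i,j] = (1/(n-1)) · Σ_k (x_{k,i} - mean_i) · (x_{k,j} - mean_j), divisor n-1 = 5:
  S[A,A] = ((2.5)·(2.5) + (-3.5)·(-3.5) + (0.5)·(0.5) + (0.5)·(0.5) + (-0.5)·(-0.5) + (0.5)·(0.5)) / 5 = 19.5/5 = 3.9
  S[A,B] = ((2.5)·(0.1667) + (-3.5)·(-3.8333) + (0.5)·(3.1667) + (0.5)·(1.1667) + (-0.5)·(-3.8333) + (0.5)·(3.1667)) / 5 = 19.5/5 = 3.9
  S[B,B] = ((0.1667)·(0.1667) + (-3.8333)·(-3.8333) + (3.1667)·(3.1667) + (1.1667)·(1.1667) + (-3.8333)·(-3.8333) + (3.1667)·(3.1667)) / 5 = 50.8333/5 = 10.1667
  S = [[3.9, 3.9],
 [3.9, 10.1667]].

Step 3 — invert S. det(S) = 3.9·10.1667 - (3.9)² = 24.44.
  S^{-1} = (1/det) · [[d, -b], [-b, a]] = [[0.416, -0.1596],
 [-0.1596, 0.1596]].

Step 4 — quadratic form (x̄ - mu_0)^T · S^{-1} · (x̄ - mu_0):
  S^{-1} · (x̄ - mu_0) = (-0.9165, 0.5319),
  (x̄ - mu_0)^T · [...] = (-1.5)·(-0.9165) + (1.8333)·(0.5319) = 2.35.

Step 5 — scale by n: T² = 6 · 2.35 = 14.0998.

T² ≈ 14.0998


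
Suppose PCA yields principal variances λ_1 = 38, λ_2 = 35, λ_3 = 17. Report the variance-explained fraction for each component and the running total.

Step 1 — total variance = trace(Sigma) = Σ λ_i = 38 + 35 + 17 = 90.

Step 2 — fraction explained by component i = λ_i / Σ λ:
  PC1: 38/90 = 0.4222
  PC2: 35/90 = 0.3889
  PC3: 17/90 = 0.1889

Step 3 — cumulative fraction after k components = (λ_1 + ... + λ_k) / Σ λ:
  k = 1: 38/90 = 0.4222
  k = 2: (38 + 35)/90 = 73/90 = 0.8111
  k = 3: (38 + 35 + 17)/90 = 90/90 = 1

Summary (fraction, with percent):

explained: PC1 0.4222 (42.22%), PC2 0.3889 (38.89%), PC3 0.1889 (18.89%);  cumulative: 0.4222, 0.8111, 1


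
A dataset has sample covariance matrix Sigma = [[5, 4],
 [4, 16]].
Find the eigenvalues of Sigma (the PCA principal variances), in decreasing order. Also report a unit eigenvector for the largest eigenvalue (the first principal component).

Step 1 — characteristic polynomial of 2×2 Sigma:
  det(Sigma - λI) = λ² - trace · λ + det = 0.
  trace = 5 + 16 = 21, det = 5·16 - (4)² = 64.
Step 2 — discriminant:
  Δ = trace² - 4·det = 441 - 256 = 185.
Step 3 — eigenvalues:
  λ = (trace ± √Δ)/2 = (21 ± 13.6015)/2,
  λ_1 = 17.3007,  λ_2 = 3.6993.

Step 4 — unit eigenvector for λ_1: solve (Sigma - λ_1 I)v = 0. First row:
  (5 - 17.3007)·v_x + (4)·v_y = 0, i.e. (-12.3007)·v_x + (4)·v_y = 0,
  so v ∝ (b, λ_1 - a) = (4, 12.3007) = u.
  ||u|| = √((4)² + (12.3007)²) = √(167.3081) ≈ 12.9348,
  v_1 = u/||u|| ≈ (0.3092, 0.951) (||v_1|| = 1).

λ_1 = 17.3007,  λ_2 = 3.6993;  v_1 ≈ (0.3092, 0.951)


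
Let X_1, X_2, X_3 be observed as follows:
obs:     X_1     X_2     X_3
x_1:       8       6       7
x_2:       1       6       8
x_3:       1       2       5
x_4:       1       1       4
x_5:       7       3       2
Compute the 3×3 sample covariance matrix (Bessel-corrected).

Step 1 — column means:
  mean(X_1) = (8 + 1 + 1 + 1 + 7) / 5 = 18/5 = 3.6
  mean(X_2) = (6 + 6 + 2 + 1 + 3) / 5 = 18/5 = 3.6
  mean(X_3) = (7 + 8 + 5 + 4 + 2) / 5 = 26/5 = 5.2

Step 2 — sample covariance S[i,j] = (1/(n-1)) · Σ_k (x_{k,i} - mean_i) · (x_{k,j} - mean_j), with n-1 = 4.
  S[X_1,X_1] = ((4.4)·(4.4) + (-2.6)·(-2.6) + (-2.6)·(-2.6) + (-2.6)·(-2.6) + (3.4)·(3.4)) / 4 = 51.2/4 = 12.8
  S[X_1,X_2] = ((4.4)·(2.4) + (-2.6)·(2.4) + (-2.6)·(-1.6) + (-2.6)·(-2.6) + (3.4)·(-0.6)) / 4 = 13.2/4 = 3.3
  S[X_1,X_3] = ((4.4)·(1.8) + (-2.6)·(2.8) + (-2.6)·(-0.2) + (-2.6)·(-1.2) + (3.4)·(-3.2)) / 4 = -6.6/4 = -1.65
  S[X_2,X_2] = ((2.4)·(2.4) + (2.4)·(2.4) + (-1.6)·(-1.6) + (-2.6)·(-2.6) + (-0.6)·(-0.6)) / 4 = 21.2/4 = 5.3
  S[X_2,X_3] = ((2.4)·(1.8) + (2.4)·(2.8) + (-1.6)·(-0.2) + (-2.6)·(-1.2) + (-0.6)·(-3.2)) / 4 = 16.4/4 = 4.1
  S[X_3,X_3] = ((1.8)·(1.8) + (2.8)·(2.8) + (-0.2)·(-0.2) + (-1.2)·(-1.2) + (-3.2)·(-3.2)) / 4 = 22.8/4 = 5.7

S is symmetric (S[j,i] = S[i,j]). Assembling:

S = [[12.8, 3.3, -1.65],
 [3.3, 5.3, 4.1],
 [-1.65, 4.1, 5.7]]


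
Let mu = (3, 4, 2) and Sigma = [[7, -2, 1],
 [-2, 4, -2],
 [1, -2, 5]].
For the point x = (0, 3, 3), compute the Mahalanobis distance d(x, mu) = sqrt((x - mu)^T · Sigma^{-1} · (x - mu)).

Step 1 — centre the observation: (x - mu) = (-3, -1, 1).

Step 2 — invert Sigma (cofactor / det for 3×3, or solve directly):
  Sigma^{-1} = [[0.1667, 0.0833, 0],
 [0.0833, 0.3542, 0.125],
 [0, 0.125, 0.25]].

Step 3 — form the quadratic (x - mu)^T · Sigma^{-1} · (x - mu):
  Sigma^{-1} · (x - mu) = (-0.5833, -0.4792, 0.125).
  (x - mu)^T · [Sigma^{-1} · (x - mu)] = (-3)·(-0.5833) + (-1)·(-0.4792) + (1)·(0.125) = 2.3542.

Step 4 — take square root: d = √(2.3542) ≈ 1.5343.

d(x, mu) = √(2.3542) ≈ 1.5343


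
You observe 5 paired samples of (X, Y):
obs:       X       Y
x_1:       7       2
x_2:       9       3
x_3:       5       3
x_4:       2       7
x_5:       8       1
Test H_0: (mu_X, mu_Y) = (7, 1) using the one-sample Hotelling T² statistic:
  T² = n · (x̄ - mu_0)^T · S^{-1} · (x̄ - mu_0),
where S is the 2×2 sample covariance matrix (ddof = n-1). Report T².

Step 1 — sample mean vector:
  mean(X) = (7 + 9 + 5 + 2 + 8) / 5 = 31/5 = 6.2
  mean(Y) = (2 + 3 + 3 + 7 + 1) / 5 = 16/5 = 3.2
  x̄ = (6.2, 3.2),  deviation x̄ - mu_0 = (6.2, 3.2) - (7, 1) = (-0.8, 2.2).

Step 2 — sample covariance matrix, S[i,j] = (1/(n-1)) · Σ_k (x_{k,i} - mean_i) · (x_{k,j} - mean_j), divisor n-1 = 4:
  S[X,X] = ((0.8)·(0.8) + (2.8)·(2.8) + (-1.2)·(-1.2) + (-4.2)·(-4.2) + (1.8)·(1.8)) / 4 = 30.8/4 = 7.7
  S[X,Y] = ((0.8)·(-1.2) + (2.8)·(-0.2) + (-1.2)·(-0.2) + (-4.2)·(3.8) + (1.8)·(-2.2)) / 4 = -21.2/4 = -5.3
  S[Y,Y] = ((-1.2)·(-1.2) + (-0.2)·(-0.2) + (-0.2)·(-0.2) + (3.8)·(3.8) + (-2.2)·(-2.2)) / 4 = 20.8/4 = 5.2
  S = [[7.7, -5.3],
 [-5.3, 5.2]].

Step 3 — invert S. det(S) = 7.7·5.2 - (-5.3)² = 11.95.
  S^{-1} = (1/det) · [[d, -b], [-b, a]] = [[0.4351, 0.4435],
 [0.4435, 0.6444]].

Step 4 — quadratic form (x̄ - mu_0)^T · S^{-1} · (x̄ - mu_0):
  S^{-1} · (x̄ - mu_0) = (0.6276, 1.0628),
  (x̄ - mu_0)^T · [...] = (-0.8)·(0.6276) + (2.2)·(1.0628) = 1.836.

Step 5 — scale by n: T² = 5 · 1.836 = 9.1799.

T² ≈ 9.1799


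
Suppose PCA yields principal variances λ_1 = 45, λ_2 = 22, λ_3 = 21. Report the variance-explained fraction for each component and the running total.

Step 1 — total variance = trace(Sigma) = Σ λ_i = 45 + 22 + 21 = 88.

Step 2 — fraction explained by component i = λ_i / Σ λ:
  PC1: 45/88 = 0.5114
  PC2: 22/88 = 0.25
  PC3: 21/88 = 0.2386

Step 3 — cumulative fraction after k components = (λ_1 + ... + λ_k) / Σ λ:
  k = 1: 45/88 = 0.5114
  k = 2: (45 + 22)/88 = 67/88 = 0.7614
  k = 3: (45 + 22 + 21)/88 = 88/88 = 1

Summary (fraction, with percent):

explained: PC1 0.5114 (51.14%), PC2 0.25 (25%), PC3 0.2386 (23.86%);  cumulative: 0.5114, 0.7614, 1


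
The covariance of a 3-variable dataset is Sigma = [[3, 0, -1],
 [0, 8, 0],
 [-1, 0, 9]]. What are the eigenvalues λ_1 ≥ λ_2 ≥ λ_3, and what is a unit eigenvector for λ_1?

Step 1 — characteristic polynomial p(λ) = det(λI - Sigma) = λ³ - tr·λ² + c_1·λ - det, where tr = trace, c_1 = sum of the principal 2×2 minors, det = det(Sigma):
  tr = 3 + 8 + 9 = 20,
  c_1 = (3·8 - (0)²) + (3·9 - (-1)²) + (8·9 - (0)²) = 24 + 26 + 72 = 122,
  det = 3·(8·9 - (0)²) - (0)·((0)·9 - (0)·(-1)) + (-1)·((0)·(0) - 8·(-1)) = 3·(72) - (0)·(0) + (-1)·(8) = 208.
  So p(λ) = λ³ - 20λ² + 122λ - 208.
Step 2 — look for an integer root (rational root theorem: any rational root is an integer divisor of 208). Testing λ = 8:
  p(8) = 512 - 1280 + 976 - 208 = 0  ✓
  Dividing out (λ - 8): p(λ) = (λ - 8)(λ² - 12λ + 26).
Step 3 — remaining eigenvalues from the quadratic λ² - 12λ + 26 = 0:
  Δ = 12² - 4·26 = 144 - 104 = 40,  λ = (12 ± √40)/2 = (12 ± 6.3246)/2 ≈ 9.1623 or 2.8377.
  Sorted: λ_1 = 9.1623,  λ_2 = 8,  λ_3 = 2.8377  (check: sum = 20 = tr ✓).

Step 4 — unit eigenvector for λ_1 ≈ 9.1623: v spans the null space of (Sigma - λ_1 I), whose rows are
  r_1 = (-6.1623, 0, -1),  r_2 = (0, -1.1623, 0),  r_3 = (-1, 0, -0.1623).
  v is orthogonal to every row, so take v ∝ r_1 × r_2 = ((0)·(0) - (-1)·(-1.1623), (-1)·(0) - (-6.1623)·(0), (-6.1623)·(-1.1623) - (0)·(0)) ≈ (-1.1623, 0, 7.1623).
  Rescale (multiply by -1 so the first nonzero entry is positive): u = (1.1623, 0, -7.1623).
  ||u|| = √((1.1623)² + (0)² + (-7.1623)²) = √(52.6491) ≈ 7.256,  v_1 = u/||u|| ≈ (0.1602, 0, -0.9871) (||v_1|| = 1).

λ_1 = 9.1623,  λ_2 = 8,  λ_3 = 2.8377;  v_1 ≈ (0.1602, 0, -0.9871)


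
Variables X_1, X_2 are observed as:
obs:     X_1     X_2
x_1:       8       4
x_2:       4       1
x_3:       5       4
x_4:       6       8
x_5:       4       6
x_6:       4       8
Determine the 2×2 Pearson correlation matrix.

Step 1 — column means:
  mean(X_1) = (8 + 4 + 5 + 6 + 4 + 4) / 6 = 31/6 = 5.1667
  mean(X_2) = (4 + 1 + 4 + 8 + 6 + 8) / 6 = 31/6 = 5.1667

Step 2 — sample variances and covariances s[i,j] = (1/(n-1)) · Σ_k (x_{k,i} - mean_i) · (x_{k,j} - mean_j), with n-1 = 5:
  s[X_1,X_1] = ((2.8333)·(2.8333) + (-1.1667)·(-1.1667) + (-0.1667)·(-0.1667) + (0.8333)·(0.8333) + (-1.1667)·(-1.1667) + (-1.1667)·(-1.1667)) / 5 = 12.8333/5 = 2.5667
  s[X_1,X_2] = ((2.8333)·(-1.1667) + (-1.1667)·(-4.1667) + (-0.1667)·(-1.1667) + (0.8333)·(2.8333) + (-1.1667)·(0.8333) + (-1.1667)·(2.8333)) / 5 = -0.1667/5 = -0.0333
  s[X_2,X_2] = ((-1.1667)·(-1.1667) + (-4.1667)·(-4.1667) + (-1.1667)·(-1.1667) + (2.8333)·(2.8333) + (0.8333)·(0.8333) + (2.8333)·(2.8333)) / 5 = 36.8333/5 = 7.3667
  Sample standard deviations s_i = √(s[i,i]):
  s(X_1) = √(2.5667) = 1.6021
  s(X_2) = √(7.3667) = 2.7142

Step 3 — r_{ij} = s_{ij} / (s_i · s_j):
  r[X_1,X_1] = 1 (diagonal).
  r[X_1,X_2] = -0.0333 / (1.6021 · 2.7142) = -0.0333 / 4.3483 = -0.0077
  r[X_2,X_2] = 1 (diagonal).

R is symmetric with unit diagonal. Assembling:

R = [[1, -0.0077],
 [-0.0077, 1]]


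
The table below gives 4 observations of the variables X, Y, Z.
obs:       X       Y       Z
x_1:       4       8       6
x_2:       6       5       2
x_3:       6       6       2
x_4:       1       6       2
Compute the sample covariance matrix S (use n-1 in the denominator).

Step 1 — column means:
  mean(X) = (4 + 6 + 6 + 1) / 4 = 17/4 = 4.25
  mean(Y) = (8 + 5 + 6 + 6) / 4 = 25/4 = 6.25
  mean(Z) = (6 + 2 + 2 + 2) / 4 = 12/4 = 3

Step 2 — sample covariance S[i,j] = (1/(n-1)) · Σ_k (x_{k,i} - mean_i) · (x_{k,j} - mean_j), with n-1 = 3.
  S[X,X] = ((-0.25)·(-0.25) + (1.75)·(1.75) + (1.75)·(1.75) + (-3.25)·(-3.25)) / 3 = 16.75/3 = 5.5833
  S[X,Y] = ((-0.25)·(1.75) + (1.75)·(-1.25) + (1.75)·(-0.25) + (-3.25)·(-0.25)) / 3 = -2.25/3 = -0.75
  S[X,Z] = ((-0.25)·(3) + (1.75)·(-1) + (1.75)·(-1) + (-3.25)·(-1)) / 3 = -1/3 = -0.3333
  S[Y,Y] = ((1.75)·(1.75) + (-1.25)·(-1.25) + (-0.25)·(-0.25) + (-0.25)·(-0.25)) / 3 = 4.75/3 = 1.5833
  S[Y,Z] = ((1.75)·(3) + (-1.25)·(-1) + (-0.25)·(-1) + (-0.25)·(-1)) / 3 = 7/3 = 2.3333
  S[Z,Z] = ((3)·(3) + (-1)·(-1) + (-1)·(-1) + (-1)·(-1)) / 3 = 12/3 = 4

S is symmetric (S[j,i] = S[i,j]). Assembling:

S = [[5.5833, -0.75, -0.3333],
 [-0.75, 1.5833, 2.3333],
 [-0.3333, 2.3333, 4]]


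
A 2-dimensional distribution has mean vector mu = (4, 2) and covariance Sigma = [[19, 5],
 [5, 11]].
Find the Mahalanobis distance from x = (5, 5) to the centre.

Step 1 — centre the observation: (x - mu) = (1, 3).

Step 2 — invert Sigma. det(Sigma) = 19·11 - (5)² = 184.
  Sigma^{-1} = (1/det) · [[d, -b], [-b, a]] = [[0.0598, -0.0272],
 [-0.0272, 0.1033]].

Step 3 — form the quadratic (x - mu)^T · Sigma^{-1} · (x - mu):
  Sigma^{-1} · (x - mu) = (-0.0217, 0.2826).
  (x - mu)^T · [Sigma^{-1} · (x - mu)] = (1)·(-0.0217) + (3)·(0.2826) = 0.8261.

Step 4 — take square root: d = √(0.8261) ≈ 0.9089.

d(x, mu) = √(0.8261) ≈ 0.9089


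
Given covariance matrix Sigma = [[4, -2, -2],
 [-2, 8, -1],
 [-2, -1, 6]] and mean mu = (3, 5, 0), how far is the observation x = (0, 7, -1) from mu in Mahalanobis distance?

Step 1 — centre the observation: (x - mu) = (-3, 2, -1).

Step 2 — invert Sigma (cofactor / det for 3×3, or solve directly):
  Sigma^{-1} = [[0.379, 0.1129, 0.1452],
 [0.1129, 0.1613, 0.0645],
 [0.1452, 0.0645, 0.2258]].

Step 3 — form the quadratic (x - mu)^T · Sigma^{-1} · (x - mu):
  Sigma^{-1} · (x - mu) = (-1.0565, -0.0806, -0.5323).
  (x - mu)^T · [Sigma^{-1} · (x - mu)] = (-3)·(-1.0565) + (2)·(-0.0806) + (-1)·(-0.5323) = 3.5403.

Step 4 — take square root: d = √(3.5403) ≈ 1.8816.

d(x, mu) = √(3.5403) ≈ 1.8816


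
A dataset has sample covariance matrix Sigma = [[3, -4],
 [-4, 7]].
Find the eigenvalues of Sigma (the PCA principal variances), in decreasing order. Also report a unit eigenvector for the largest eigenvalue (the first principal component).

Step 1 — characteristic polynomial of 2×2 Sigma:
  det(Sigma - λI) = λ² - trace · λ + det = 0.
  trace = 3 + 7 = 10, det = 3·7 - (-4)² = 5.
Step 2 — discriminant:
  Δ = trace² - 4·det = 100 - 20 = 80.
Step 3 — eigenvalues:
  λ = (trace ± √Δ)/2 = (10 ± 8.9443)/2,
  λ_1 = 9.4721,  λ_2 = 0.5279.

Step 4 — unit eigenvector for λ_1: solve (Sigma - λ_1 I)v = 0. First row:
  (3 - 9.4721)·v_x + (-4)·v_y = 0, i.e. (-6.4721)·v_x + (-4)·v_y = 0,
  so v ∝ (b, λ_1 - a) = (-4, 6.4721); multiply by -1 so the first entry is positive: u = (4, -6.4721).
  ||u|| = √((4)² + (-6.4721)²) = √(57.8885) ≈ 7.6085,
  v_1 = u/||u|| ≈ (0.5257, -0.8507) (||v_1|| = 1).

λ_1 = 9.4721,  λ_2 = 0.5279;  v_1 ≈ (0.5257, -0.8507)


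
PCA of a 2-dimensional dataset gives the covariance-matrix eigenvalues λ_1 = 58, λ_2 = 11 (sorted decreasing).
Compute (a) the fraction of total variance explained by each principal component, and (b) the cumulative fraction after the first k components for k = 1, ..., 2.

Step 1 — total variance = trace(Sigma) = Σ λ_i = 58 + 11 = 69.

Step 2 — fraction explained by component i = λ_i / Σ λ:
  PC1: 58/69 = 0.8406
  PC2: 11/69 = 0.1594

Step 3 — cumulative fraction after k components = (λ_1 + ... + λ_k) / Σ λ:
  k = 1: 58/69 = 0.8406
  k = 2: (58 + 11)/69 = 69/69 = 1

Summary (fraction, with percent):

explained: PC1 0.8406 (84.06%), PC2 0.1594 (15.94%);  cumulative: 0.8406, 1


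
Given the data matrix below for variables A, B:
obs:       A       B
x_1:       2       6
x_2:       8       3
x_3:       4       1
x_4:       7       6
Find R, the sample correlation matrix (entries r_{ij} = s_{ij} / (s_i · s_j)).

Step 1 — column means:
  mean(A) = (2 + 8 + 4 + 7) / 4 = 21/4 = 5.25
  mean(B) = (6 + 3 + 1 + 6) / 4 = 16/4 = 4

Step 2 — sample variances and covariances s[i,j] = (1/(n-1)) · Σ_k (x_{k,i} - mean_i) · (x_{k,j} - mean_j), with n-1 = 3:
  s[A,A] = ((-3.25)·(-3.25) + (2.75)·(2.75) + (-1.25)·(-1.25) + (1.75)·(1.75)) / 3 = 22.75/3 = 7.5833
  s[A,B] = ((-3.25)·(2) + (2.75)·(-1) + (-1.25)·(-3) + (1.75)·(2)) / 3 = -2/3 = -0.6667
  s[B,B] = ((2)·(2) + (-1)·(-1) + (-3)·(-3) + (2)·(2)) / 3 = 18/3 = 6
  Sample standard deviations s_i = √(s[i,i]):
  s(A) = √(7.5833) = 2.7538
  s(B) = √(6) = 2.4495

Step 3 — r_{ij} = s_{ij} / (s_i · s_j):
  r[A,A] = 1 (diagonal).
  r[A,B] = -0.6667 / (2.7538 · 2.4495) = -0.6667 / 6.7454 = -0.0988
  r[B,B] = 1 (diagonal).

R is symmetric with unit diagonal. Assembling:

R = [[1, -0.0988],
 [-0.0988, 1]]


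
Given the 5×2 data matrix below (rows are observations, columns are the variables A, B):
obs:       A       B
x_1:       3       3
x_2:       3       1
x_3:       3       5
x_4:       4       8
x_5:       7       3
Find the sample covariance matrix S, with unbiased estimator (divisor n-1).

Step 1 — column means:
  mean(A) = (3 + 3 + 3 + 4 + 7) / 5 = 20/5 = 4
  mean(B) = (3 + 1 + 5 + 8 + 3) / 5 = 20/5 = 4

Step 2 — sample covariance S[i,j] = (1/(n-1)) · Σ_k (x_{k,i} - mean_i) · (x_{k,j} - mean_j), with n-1 = 4.
  S[A,A] = ((-1)·(-1) + (-1)·(-1) + (-1)·(-1) + (0)·(0) + (3)·(3)) / 4 = 12/4 = 3
  S[A,B] = ((-1)·(-1) + (-1)·(-3) + (-1)·(1) + (0)·(4) + (3)·(-1)) / 4 = 0/4 = 0
  S[B,B] = ((-1)·(-1) + (-3)·(-3) + (1)·(1) + (4)·(4) + (-1)·(-1)) / 4 = 28/4 = 7

S is symmetric (S[j,i] = S[i,j]). Assembling:

S = [[3, 0],
 [0, 7]]


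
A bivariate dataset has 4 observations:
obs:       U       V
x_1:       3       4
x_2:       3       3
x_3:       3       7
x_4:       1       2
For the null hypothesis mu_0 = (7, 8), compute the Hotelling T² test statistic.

Step 1 — sample mean vector:
  mean(U) = (3 + 3 + 3 + 1) / 4 = 10/4 = 2.5
  mean(V) = (4 + 3 + 7 + 2) / 4 = 16/4 = 4
  x̄ = (2.5, 4),  deviation x̄ - mu_0 = (2.5, 4) - (7, 8) = (-4.5, -4).

Step 2 — sample covariance matrix, S[i,j] = (1/(n-1)) · Σ_k (x_{k,i} - mean_i) · (x_{k,j} - mean_j), divisor n-1 = 3:
  S[U,U] = ((0.5)·(0.5) + (0.5)·(0.5) + (0.5)·(0.5) + (-1.5)·(-1.5)) / 3 = 3/3 = 1
  S[U,V] = ((0.5)·(0) + (0.5)·(-1) + (0.5)·(3) + (-1.5)·(-2)) / 3 = 4/3 = 1.3333
  S[V,V] = ((0)·(0) + (-1)·(-1) + (3)·(3) + (-2)·(-2)) / 3 = 14/3 = 4.6667
  S = [[1, 1.3333],
 [1.3333, 4.6667]].

Step 3 — invert S. det(S) = 1·4.6667 - (1.3333)² = 2.8889.
  S^{-1} = (1/det) · [[d, -b], [-b, a]] = [[1.6154, -0.4615],
 [-0.4615, 0.3462]].

Step 4 — quadratic form (x̄ - mu_0)^T · S^{-1} · (x̄ - mu_0):
  S^{-1} · (x̄ - mu_0) = (-5.4231, 0.6923),
  (x̄ - mu_0)^T · [...] = (-4.5)·(-5.4231) + (-4)·(0.6923) = 21.6346.

Step 5 — scale by n: T² = 4 · 21.6346 = 86.5385.

T² ≈ 86.5385


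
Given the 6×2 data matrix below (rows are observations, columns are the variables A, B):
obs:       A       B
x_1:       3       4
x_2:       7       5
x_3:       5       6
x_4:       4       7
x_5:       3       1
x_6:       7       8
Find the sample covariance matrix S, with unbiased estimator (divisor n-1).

Step 1 — column means:
  mean(A) = (3 + 7 + 5 + 4 + 3 + 7) / 6 = 29/6 = 4.8333
  mean(B) = (4 + 5 + 6 + 7 + 1 + 8) / 6 = 31/6 = 5.1667

Step 2 — sample covariance S[i,j] = (1/(n-1)) · Σ_k (x_{k,i} - mean_i) · (x_{k,j} - mean_j), with n-1 = 5.
  S[A,A] = ((-1.8333)·(-1.8333) + (2.1667)·(2.1667) + (0.1667)·(0.1667) + (-0.8333)·(-0.8333) + (-1.8333)·(-1.8333) + (2.1667)·(2.1667)) / 5 = 16.8333/5 = 3.3667
  S[A,B] = ((-1.8333)·(-1.1667) + (2.1667)·(-0.1667) + (0.1667)·(0.8333) + (-0.8333)·(1.8333) + (-1.8333)·(-4.1667) + (2.1667)·(2.8333)) / 5 = 14.1667/5 = 2.8333
  S[B,B] = ((-1.1667)·(-1.1667) + (-0.1667)·(-0.1667) + (0.8333)·(0.8333) + (1.8333)·(1.8333) + (-4.1667)·(-4.1667) + (2.8333)·(2.8333)) / 5 = 30.8333/5 = 6.1667

S is symmetric (S[j,i] = S[i,j]). Assembling:

S = [[3.3667, 2.8333],
 [2.8333, 6.1667]]


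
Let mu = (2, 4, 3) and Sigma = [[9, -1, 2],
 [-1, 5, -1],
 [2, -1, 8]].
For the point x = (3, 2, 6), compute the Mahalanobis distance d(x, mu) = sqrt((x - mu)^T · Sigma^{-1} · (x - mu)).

Step 1 — centre the observation: (x - mu) = (1, -2, 3).

Step 2 — invert Sigma (cofactor / det for 3×3, or solve directly):
  Sigma^{-1} = [[0.1193, 0.0183, -0.0275],
 [0.0183, 0.208, 0.0214],
 [-0.0275, 0.0214, 0.1346]].

Step 3 — form the quadratic (x - mu)^T · Sigma^{-1} · (x - mu):
  Sigma^{-1} · (x - mu) = (0, -0.3333, 0.3333).
  (x - mu)^T · [Sigma^{-1} · (x - mu)] = (1)·(0) + (-2)·(-0.3333) + (3)·(0.3333) = 1.6667.

Step 4 — take square root: d = √(1.6667) ≈ 1.291.

d(x, mu) = √(1.6667) ≈ 1.291


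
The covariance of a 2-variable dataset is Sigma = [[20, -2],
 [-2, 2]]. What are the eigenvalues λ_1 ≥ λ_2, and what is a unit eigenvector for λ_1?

Step 1 — characteristic polynomial of 2×2 Sigma:
  det(Sigma - λI) = λ² - trace · λ + det = 0.
  trace = 20 + 2 = 22, det = 20·2 - (-2)² = 36.
Step 2 — discriminant:
  Δ = trace² - 4·det = 484 - 144 = 340.
Step 3 — eigenvalues:
  λ = (trace ± √Δ)/2 = (22 ± 18.4391)/2,
  λ_1 = 20.2195,  λ_2 = 1.7805.

Step 4 — unit eigenvector for λ_1: solve (Sigma - λ_1 I)v = 0. First row:
  (20 - 20.2195)·v_x + (-2)·v_y = 0, i.e. (-0.2195)·v_x + (-2)·v_y = 0,
  so v ∝ (b, λ_1 - a) = (-2, 0.2195); multiply by -1 so the first entry is positive: u = (2, -0.2195).
  ||u|| = √((2)² + (-0.2195)²) = √(4.0482) ≈ 2.012,
  v_1 = u/||u|| ≈ (0.994, -0.1091) (||v_1|| = 1).

λ_1 = 20.2195,  λ_2 = 1.7805;  v_1 ≈ (0.994, -0.1091)


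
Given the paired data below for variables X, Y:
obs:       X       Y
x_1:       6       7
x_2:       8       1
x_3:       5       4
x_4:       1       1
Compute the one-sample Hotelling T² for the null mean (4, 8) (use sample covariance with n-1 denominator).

Step 1 — sample mean vector:
  mean(X) = (6 + 8 + 5 + 1) / 4 = 20/4 = 5
  mean(Y) = (7 + 1 + 4 + 1) / 4 = 13/4 = 3.25
  x̄ = (5, 3.25),  deviation x̄ - mu_0 = (5, 3.25) - (4, 8) = (1, -4.75).

Step 2 — sample covariance matrix, S[i,j] = (1/(n-1)) · Σ_k (x_{k,i} - mean_i) · (x_{k,j} - mean_j), divisor n-1 = 3:
  S[X,X] = ((1)·(1) + (3)·(3) + (0)·(0) + (-4)·(-4)) / 3 = 26/3 = 8.6667
  S[X,Y] = ((1)·(3.75) + (3)·(-2.25) + (0)·(0.75) + (-4)·(-2.25)) / 3 = 6/3 = 2
  S[Y,Y] = ((3.75)·(3.75) + (-2.25)·(-2.25) + (0.75)·(0.75) + (-2.25)·(-2.25)) / 3 = 24.75/3 = 8.25
  S = [[8.6667, 2],
 [2, 8.25]].

Step 3 — invert S. det(S) = 8.6667·8.25 - (2)² = 67.5.
  S^{-1} = (1/det) · [[d, -b], [-b, a]] = [[0.1222, -0.0296],
 [-0.0296, 0.1284]].

Step 4 — quadratic form (x̄ - mu_0)^T · S^{-1} · (x̄ - mu_0):
  S^{-1} · (x̄ - mu_0) = (0.263, -0.6395),
  (x̄ - mu_0)^T · [...] = (1)·(0.263) + (-4.75)·(-0.6395) = 3.3006.

Step 5 — scale by n: T² = 4 · 3.3006 = 13.2025.

T² ≈ 13.2025


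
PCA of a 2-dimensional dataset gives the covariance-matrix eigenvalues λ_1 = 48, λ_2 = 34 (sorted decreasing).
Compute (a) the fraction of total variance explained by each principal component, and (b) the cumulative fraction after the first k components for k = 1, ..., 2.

Step 1 — total variance = trace(Sigma) = Σ λ_i = 48 + 34 = 82.

Step 2 — fraction explained by component i = λ_i / Σ λ:
  PC1: 48/82 = 0.5854
  PC2: 34/82 = 0.4146

Step 3 — cumulative fraction after k components = (λ_1 + ... + λ_k) / Σ λ:
  k = 1: 48/82 = 0.5854
  k = 2: (48 + 34)/82 = 82/82 = 1

Summary (fraction, with percent):

explained: PC1 0.5854 (58.54%), PC2 0.4146 (41.46%);  cumulative: 0.5854, 1


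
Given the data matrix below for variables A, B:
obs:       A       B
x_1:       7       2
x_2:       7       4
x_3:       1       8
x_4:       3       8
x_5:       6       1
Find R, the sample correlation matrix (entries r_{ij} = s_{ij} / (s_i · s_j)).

Step 1 — column means:
  mean(A) = (7 + 7 + 1 + 3 + 6) / 5 = 24/5 = 4.8
  mean(B) = (2 + 4 + 8 + 8 + 1) / 5 = 23/5 = 4.6

Step 2 — sample variances and covariances s[i,j] = (1/(n-1)) · Σ_k (x_{k,i} - mean_i) · (x_{k,j} - mean_j), with n-1 = 4:
  s[A,A] = ((2.2)·(2.2) + (2.2)·(2.2) + (-3.8)·(-3.8) + (-1.8)·(-1.8) + (1.2)·(1.2)) / 4 = 28.8/4 = 7.2
  s[A,B] = ((2.2)·(-2.6) + (2.2)·(-0.6) + (-3.8)·(3.4) + (-1.8)·(3.4) + (1.2)·(-3.6)) / 4 = -30.4/4 = -7.6
  s[B,B] = ((-2.6)·(-2.6) + (-0.6)·(-0.6) + (3.4)·(3.4) + (3.4)·(3.4) + (-3.6)·(-3.6)) / 4 = 43.2/4 = 10.8
  Sample standard deviations s_i = √(s[i,i]):
  s(A) = √(7.2) = 2.6833
  s(B) = √(10.8) = 3.2863

Step 3 — r_{ij} = s_{ij} / (s_i · s_j):
  r[A,A] = 1 (diagonal).
  r[A,B] = -7.6 / (2.6833 · 3.2863) = -7.6 / 8.8182 = -0.8619
  r[B,B] = 1 (diagonal).

R is symmetric with unit diagonal. Assembling:

R = [[1, -0.8619],
 [-0.8619, 1]]


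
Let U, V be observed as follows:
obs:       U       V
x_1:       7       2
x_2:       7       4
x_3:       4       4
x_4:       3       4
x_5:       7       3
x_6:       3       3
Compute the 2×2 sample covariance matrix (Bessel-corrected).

Step 1 — column means:
  mean(U) = (7 + 7 + 4 + 3 + 7 + 3) / 6 = 31/6 = 5.1667
  mean(V) = (2 + 4 + 4 + 4 + 3 + 3) / 6 = 20/6 = 3.3333

Step 2 — sample covariance S[i,j] = (1/(n-1)) · Σ_k (x_{k,i} - mean_i) · (x_{k,j} - mean_j), with n-1 = 5.
  S[U,U] = ((1.8333)·(1.8333) + (1.8333)·(1.8333) + (-1.1667)·(-1.1667) + (-2.1667)·(-2.1667) + (1.8333)·(1.8333) + (-2.1667)·(-2.1667)) / 5 = 20.8333/5 = 4.1667
  S[U,V] = ((1.8333)·(-1.3333) + (1.8333)·(0.6667) + (-1.1667)·(0.6667) + (-2.1667)·(0.6667) + (1.8333)·(-0.3333) + (-2.1667)·(-0.3333)) / 5 = -3.3333/5 = -0.6667
  S[V,V] = ((-1.3333)·(-1.3333) + (0.6667)·(0.6667) + (0.6667)·(0.6667) + (0.6667)·(0.6667) + (-0.3333)·(-0.3333) + (-0.3333)·(-0.3333)) / 5 = 3.3333/5 = 0.6667

S is symmetric (S[j,i] = S[i,j]). Assembling:

S = [[4.1667, -0.6667],
 [-0.6667, 0.6667]]


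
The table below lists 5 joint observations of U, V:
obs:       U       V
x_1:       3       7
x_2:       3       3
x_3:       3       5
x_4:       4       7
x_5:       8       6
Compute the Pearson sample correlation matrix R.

Step 1 — column means:
  mean(U) = (3 + 3 + 3 + 4 + 8) / 5 = 21/5 = 4.2
  mean(V) = (7 + 3 + 5 + 7 + 6) / 5 = 28/5 = 5.6

Step 2 — sample variances and covariances s[i,j] = (1/(n-1)) · Σ_k (x_{k,i} - mean_i) · (x_{k,j} - mean_j), with n-1 = 4:
  s[U,U] = ((-1.2)·(-1.2) + (-1.2)·(-1.2) + (-1.2)·(-1.2) + (-0.2)·(-0.2) + (3.8)·(3.8)) / 4 = 18.8/4 = 4.7
  s[U,V] = ((-1.2)·(1.4) + (-1.2)·(-2.6) + (-1.2)·(-0.6) + (-0.2)·(1.4) + (3.8)·(0.4)) / 4 = 3.4/4 = 0.85
  s[V,V] = ((1.4)·(1.4) + (-2.6)·(-2.6) + (-0.6)·(-0.6) + (1.4)·(1.4) + (0.4)·(0.4)) / 4 = 11.2/4 = 2.8
  Sample standard deviations s_i = √(s[i,i]):
  s(U) = √(4.7) = 2.1679
  s(V) = √(2.8) = 1.6733

Step 3 — r_{ij} = s_{ij} / (s_i · s_j):
  r[U,U] = 1 (diagonal).
  r[U,V] = 0.85 / (2.1679 · 1.6733) = 0.85 / 3.6277 = 0.2343
  r[V,V] = 1 (diagonal).

R is symmetric with unit diagonal. Assembling:

R = [[1, 0.2343],
 [0.2343, 1]]


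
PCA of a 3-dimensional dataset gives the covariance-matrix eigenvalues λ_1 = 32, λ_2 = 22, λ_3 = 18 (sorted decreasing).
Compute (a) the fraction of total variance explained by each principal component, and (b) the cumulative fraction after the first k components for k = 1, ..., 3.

Step 1 — total variance = trace(Sigma) = Σ λ_i = 32 + 22 + 18 = 72.

Step 2 — fraction explained by component i = λ_i / Σ λ:
  PC1: 32/72 = 0.4444
  PC2: 22/72 = 0.3056
  PC3: 18/72 = 0.25

Step 3 — cumulative fraction after k components = (λ_1 + ... + λ_k) / Σ λ:
  k = 1: 32/72 = 0.4444
  k = 2: (32 + 22)/72 = 54/72 = 0.75
  k = 3: (32 + 22 + 18)/72 = 72/72 = 1

Summary (fraction, with percent):

explained: PC1 0.4444 (44.44%), PC2 0.3056 (30.56%), PC3 0.25 (25%);  cumulative: 0.4444, 0.75, 1


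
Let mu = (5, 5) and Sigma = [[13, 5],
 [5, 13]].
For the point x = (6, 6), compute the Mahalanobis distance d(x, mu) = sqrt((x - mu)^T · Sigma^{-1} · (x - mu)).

Step 1 — centre the observation: (x - mu) = (1, 1).

Step 2 — invert Sigma. det(Sigma) = 13·13 - (5)² = 144.
  Sigma^{-1} = (1/det) · [[d, -b], [-b, a]] = [[0.0903, -0.0347],
 [-0.0347, 0.0903]].

Step 3 — form the quadratic (x - mu)^T · Sigma^{-1} · (x - mu):
  Sigma^{-1} · (x - mu) = (0.0556, 0.0556).
  (x - mu)^T · [Sigma^{-1} · (x - mu)] = (1)·(0.0556) + (1)·(0.0556) = 0.1111.

Step 4 — take square root: d = √(0.1111) ≈ 0.3333.

d(x, mu) = √(0.1111) ≈ 0.3333


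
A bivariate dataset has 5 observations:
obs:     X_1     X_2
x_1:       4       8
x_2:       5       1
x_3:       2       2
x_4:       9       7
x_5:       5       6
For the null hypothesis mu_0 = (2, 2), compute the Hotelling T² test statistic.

Step 1 — sample mean vector:
  mean(X_1) = (4 + 5 + 2 + 9 + 5) / 5 = 25/5 = 5
  mean(X_2) = (8 + 1 + 2 + 7 + 6) / 5 = 24/5 = 4.8
  x̄ = (5, 4.8),  deviation x̄ - mu_0 = (5, 4.8) - (2, 2) = (3, 2.8).

Step 2 — sample covariance matrix, S[i,j] = (1/(n-1)) · Σ_k (x_{k,i} - mean_i) · (x_{k,j} - mean_j), divisor n-1 = 4:
  S[X_1,X_1] = ((-1)·(-1) + (0)·(0) + (-3)·(-3) + (4)·(4) + (0)·(0)) / 4 = 26/4 = 6.5
  S[X_1,X_2] = ((-1)·(3.2) + (0)·(-3.8) + (-3)·(-2.8) + (4)·(2.2) + (0)·(1.2)) / 4 = 14/4 = 3.5
  S[X_2,X_2] = ((3.2)·(3.2) + (-3.8)·(-3.8) + (-2.8)·(-2.8) + (2.2)·(2.2) + (1.2)·(1.2)) / 4 = 38.8/4 = 9.7
  S = [[6.5, 3.5],
 [3.5, 9.7]].

Step 3 — invert S. det(S) = 6.5·9.7 - (3.5)² = 50.8.
  S^{-1} = (1/det) · [[d, -b], [-b, a]] = [[0.1909, -0.0689],
 [-0.0689, 0.128]].

Step 4 — quadratic form (x̄ - mu_0)^T · S^{-1} · (x̄ - mu_0):
  S^{-1} · (x̄ - mu_0) = (0.3799, 0.1516),
  (x̄ - mu_0)^T · [...] = (3)·(0.3799) + (2.8)·(0.1516) = 1.5642.

Step 5 — scale by n: T² = 5 · 1.5642 = 7.8209.

T² ≈ 7.8209
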